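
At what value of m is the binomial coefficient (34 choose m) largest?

17

C(34,m) is maximized at m = 34/2 = 17.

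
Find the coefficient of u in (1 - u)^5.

-5

The general term is C(5,j)·(1)^j·(-u)^(5-j); the u^1 term has j = 4.
C(5,4) = 5.
Coefficient = C(5,4) · (-1)^1 = 5 · (-1) = -5.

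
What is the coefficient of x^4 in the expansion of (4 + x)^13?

187432960

The general term is C(13,j)·(4)^j·(x)^(13-j); the x^4 term has j = 9.
C(13,9) = 715.
Coefficient = C(13,9) · 4^9 = 715 · 262144 = 187432960.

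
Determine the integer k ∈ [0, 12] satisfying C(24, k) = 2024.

C(24,k) increases on 0 ≤ k ≤ 12. C(24,2) = 276 and C(24,3) = 2024, so k = 3.

3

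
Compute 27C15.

17383860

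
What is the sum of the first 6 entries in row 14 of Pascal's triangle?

3473

1 + 14 + 91 + 364 + 1001 + 2002 = 3473.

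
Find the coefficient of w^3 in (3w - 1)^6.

-540

The general term is C(6,j)·(3w)^j·(-1)^(6-j); the w^3 term has j = 3.
C(6,3) = 20.
Coefficient = C(6,3) · 3^3 · (-1)^3 = 20 · 27 · (-1) = -540.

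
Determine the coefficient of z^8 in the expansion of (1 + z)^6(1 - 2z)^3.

Coefficient of z^8 = Σ_{j} C(6,j)·1^j·C(3,8-j)·(-2)^(8-j) for j from 5 to 6.
= (-48) + 12 = -36.

-36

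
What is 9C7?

36

C(9,7) = C(9,2) by symmetry.
C(9,2) = (9·8) / 2! = 72 / 2 = 36.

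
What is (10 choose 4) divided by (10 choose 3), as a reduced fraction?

7/4

C(n,k+1)/C(n,k) = (n−k)/(k+1) = (10−3)/(3+1) = 7/4.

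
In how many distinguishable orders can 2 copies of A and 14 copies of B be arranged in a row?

Choose positions for the A's: C(16,2) = 120.

120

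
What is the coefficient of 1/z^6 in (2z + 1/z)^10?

180

General term: C(10,j)·(2z)^j·(1/z)^(10-j), with z-exponent 1j − 1(10−j) = 2j − 10.
Set 2j − 10 = -6: j = 2.
C(10,2) = 45; 2^2 = 4; 1^8 = 1.
Coefficient = 45 · 4 · 1 = 180.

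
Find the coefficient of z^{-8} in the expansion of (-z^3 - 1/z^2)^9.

General term: C(9,j)·(-z^3)^j·(-1/z^2)^(9-j), with z-exponent 3j − 2(9−j) = 5j − 18.
Set 5j − 18 = -8: j = 2.
C(9,2) = 36; (-1)^2 = 1; (-1)^7 = -1.
Coefficient = 36 · 1 · (-1) = -36.

-36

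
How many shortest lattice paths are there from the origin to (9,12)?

293930

Each path is a sequence of 21 steps with 9 rights: C(21,9) = 293930.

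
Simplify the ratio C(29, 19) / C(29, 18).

C(n,k+1)/C(n,k) = (n−k)/(k+1) = (29−18)/(18+1) = 11/19.

11/19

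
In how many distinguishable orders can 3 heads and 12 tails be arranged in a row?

455

Choose positions for the heads: C(15,3) = 455.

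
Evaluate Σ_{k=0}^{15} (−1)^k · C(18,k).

The partial alternating sum Σ_{k=0}^{15} (−1)^k C(18,k) = (−1)^15 C(17,15) = -136.

-136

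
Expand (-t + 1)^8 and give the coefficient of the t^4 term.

The general term is C(8,j)·(-t)^j·(1)^(8-j); the t^4 term has j = 4.
C(8,4) = 70.
Coefficient = C(8,4) = 70.

70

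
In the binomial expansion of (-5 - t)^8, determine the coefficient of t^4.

43750

The general term is C(8,j)·(-5)^j·(-t)^(8-j); the t^4 term has j = 4.
C(8,4) = 70.
Coefficient = C(8,4) · (-5)^4 = 70 · 625 = 43750.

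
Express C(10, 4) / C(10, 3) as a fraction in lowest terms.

C(n,k+1)/C(n,k) = (n−k)/(k+1) = (10−3)/(3+1) = 7/4.

7/4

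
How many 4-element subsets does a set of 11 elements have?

330

C(11,4) = (11·10·9·8) / 4! = 7920 / 24 = 330.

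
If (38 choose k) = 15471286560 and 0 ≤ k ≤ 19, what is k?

15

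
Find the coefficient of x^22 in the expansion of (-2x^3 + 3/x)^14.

-249080832

General term: C(14,j)·(-2x^3)^j·(3/x)^(14-j), with x-exponent 3j − 1(14−j) = 4j − 14.
Set 4j − 14 = 22: j = 9.
C(14,9) = 2002; (-2)^9 = -512; 3^5 = 243.
Coefficient = 2002 · (-512) · 243 = -249080832.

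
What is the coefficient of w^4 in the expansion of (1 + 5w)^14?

625625

The general term is C(14,j)·(1)^j·(5w)^(14-j); the w^4 term has j = 10.
C(14,10) = 1001.
Coefficient = C(14,10) · 5^4 = 1001 · 625 = 625625.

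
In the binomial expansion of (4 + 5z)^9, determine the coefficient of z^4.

The general term is C(9,j)·(4)^j·(5z)^(9-j); the z^4 term has j = 5.
C(9,5) = 126.
Coefficient = C(9,5) · 4^5 · 5^4 = 126 · 1024 · 625 = 80640000.

80640000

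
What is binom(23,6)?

C(23,6) = (23·22·21·20·19·18) / 6! = 72681840 / 720 = 100947.

100947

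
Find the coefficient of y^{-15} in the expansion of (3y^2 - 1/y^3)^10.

General term: C(10,j)·(3y^2)^j·(-1/y^3)^(10-j), with y-exponent 2j − 3(10−j) = 5j − 30.
Set 5j − 30 = -15: j = 3.
C(10,3) = 120; 3^3 = 27; (-1)^7 = -1.
Coefficient = 120 · 27 · (-1) = -3240.

-3240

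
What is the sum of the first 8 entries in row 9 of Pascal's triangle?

502

1 + 9 + 36 + 84 + 126 + 126 + 84 + 36 = 502.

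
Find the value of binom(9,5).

C(9,5) = C(9,4) by symmetry.
C(9,4) = (9·8·7·6) / 4! = 3024 / 24 = 126.

126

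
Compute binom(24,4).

10626

C(24,4) = (24·23·22·21) / 4! = 255024 / 24 = 10626.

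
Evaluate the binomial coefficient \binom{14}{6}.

3003

C(14,6) = (14·13·12·11·10·9) / 6! = 2162160 / 720 = 3003.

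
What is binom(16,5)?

4368

C(16,5) = (16·15·14·13·12) / 5! = 524160 / 120 = 4368.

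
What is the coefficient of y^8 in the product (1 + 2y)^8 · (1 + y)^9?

Coefficient of y^8 = Σ_{j} C(8,j)·2^j·C(9,8-j)·1^(8-j) for j from 0 to 8.
= 9 + 576 + 9408 + 56448 + 141120 + 150528 + 64512 + 9216 + 256 = 432073.

432073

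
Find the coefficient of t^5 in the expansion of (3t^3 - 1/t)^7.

General term: C(7,j)·(3t^3)^j·(-1/t)^(7-j), with t-exponent 3j − 1(7−j) = 4j − 7.
Set 4j − 7 = 5: j = 3.
C(7,3) = 35; 3^3 = 27; (-1)^4 = 1.
Coefficient = 35 · 27 · 1 = 945.

945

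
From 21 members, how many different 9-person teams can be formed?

This is C(21,9) = 293930.

293930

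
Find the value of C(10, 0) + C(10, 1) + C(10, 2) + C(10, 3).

1 + 10 + 45 + 120 = 176.

176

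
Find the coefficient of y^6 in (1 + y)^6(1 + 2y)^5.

3653

Coefficient of y^6 = Σ_{j} C(6,j)·1^j·C(5,6-j)·2^(6-j) for j from 1 to 6.
= 192 + 1200 + 1600 + 600 + 60 + 1 = 3653.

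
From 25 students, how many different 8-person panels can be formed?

1081575

This is C(25,8) = 1081575.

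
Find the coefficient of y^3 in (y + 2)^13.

The general term is C(13,j)·(y)^j·(2)^(13-j); the y^3 term has j = 3.
C(13,3) = 286.
Coefficient = C(13,3) · 2^10 = 286 · 1024 = 292864.

292864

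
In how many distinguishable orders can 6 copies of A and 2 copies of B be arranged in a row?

Choose positions for the A's: C(8,6) = 28.

28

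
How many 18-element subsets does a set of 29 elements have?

34597290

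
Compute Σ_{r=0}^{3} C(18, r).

1 + 18 + 153 + 816 = 988.

988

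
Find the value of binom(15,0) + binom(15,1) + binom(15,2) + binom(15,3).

576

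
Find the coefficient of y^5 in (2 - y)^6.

-12

The general term is C(6,j)·(2)^j·(-y)^(6-j); the y^5 term has j = 1.
C(6,1) = 6.
Coefficient = C(6,1) · 2^1 · (-1)^5 = 6 · 2 · (-1) = -12.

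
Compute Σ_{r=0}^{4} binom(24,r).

12951

1 + 24 + 276 + 2024 + 10626 = 12951.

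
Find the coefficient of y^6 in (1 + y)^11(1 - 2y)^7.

Coefficient of y^6 = Σ_{j} C(11,j)·1^j·C(7,6-j)·(-2)^(6-j) for j from 0 to 6.
= 448 + (-7392) + 30800 + (-46200) + 27720 + (-6468) + 462 = -630.

-630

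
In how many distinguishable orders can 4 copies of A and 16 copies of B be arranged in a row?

Choose positions for the A's: C(20,4) = 4845.

4845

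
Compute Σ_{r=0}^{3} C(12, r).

1 + 12 + 66 + 220 = 299.

299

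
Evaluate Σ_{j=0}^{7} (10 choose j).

1 + 10 + 45 + 120 + 210 + 252 + 210 + 120 = 968.

968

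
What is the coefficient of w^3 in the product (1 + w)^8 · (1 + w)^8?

560

Coefficient of w^3 = Σ_{j} C(8,j)·C(8,3-j) for j from 0 to 3.
= 56 + 224 + 224 + 56 = 560.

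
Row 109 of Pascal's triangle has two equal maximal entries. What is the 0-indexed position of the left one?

54

For odd n = 109, C(109,r) peaks at r = (n−1)/2 and (n+1)/2; the lesser is 54.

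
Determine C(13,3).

C(13,3) = (13·12·11) / 3! = 1716 / 6 = 286.

286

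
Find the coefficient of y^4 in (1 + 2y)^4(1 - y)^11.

Coefficient of y^4 = Σ_{j} C(4,j)·2^j·C(11,4-j)·(-1)^(4-j) for j from 0 to 4.
= 330 + (-1320) + 1320 + (-352) + 16 = -6.

-6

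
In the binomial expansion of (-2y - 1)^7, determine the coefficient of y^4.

-560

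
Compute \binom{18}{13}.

8568

C(18,13) = C(18,5) by symmetry.
C(18,5) = (18·17·16·15·14) / 5! = 1028160 / 120 = 8568.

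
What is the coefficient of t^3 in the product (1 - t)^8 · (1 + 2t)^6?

-40

Coefficient of t^3 = Σ_{j} C(8,j)·(-1)^j·C(6,3-j)·2^(3-j) for j from 0 to 3.
= 160 + (-480) + 336 + (-56) = -40.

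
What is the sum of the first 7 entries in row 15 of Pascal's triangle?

9949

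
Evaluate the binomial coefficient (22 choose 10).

C(22,10) = (22·21·20·19·18·17·16·15·14·13) / 10! = 2346549004800 / 3628800 = 646646.

646646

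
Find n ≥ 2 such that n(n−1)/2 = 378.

n(n−1)/2 = 378 ⇒ n(n−1) = 756. Since 28·27 = 756, n = 28.

28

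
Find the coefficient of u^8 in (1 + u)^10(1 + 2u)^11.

5059605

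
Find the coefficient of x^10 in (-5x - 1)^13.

-2792968750

The general term is C(13,j)·(-5x)^j·(-1)^(13-j); the x^10 term has j = 10.
C(13,10) = 286.
Coefficient = C(13,10) · (-5)^10 · (-1)^3 = 286 · 9765625 · (-1) = -2792968750.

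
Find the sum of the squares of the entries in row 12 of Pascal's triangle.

2704156

By Vandermonde's identity, Σ C(12,k)² = C(24,12) = 2704156.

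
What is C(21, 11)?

352716

C(21,11) = C(21,10) by symmetry.
C(21,10) = (21·20·19·18·17·16·15·14·13·12) / 10! = 1279935820800 / 3628800 = 352716.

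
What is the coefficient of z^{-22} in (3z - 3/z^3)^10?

General term: C(10,j)·(3z)^j·(-3/z^3)^(10-j), with z-exponent 1j − 3(10−j) = 4j − 30.
Set 4j − 30 = -22: j = 2.
C(10,2) = 45; 3^2 = 9; (-3)^8 = 6561.
Coefficient = 45 · 9 · 6561 = 2657205.

2657205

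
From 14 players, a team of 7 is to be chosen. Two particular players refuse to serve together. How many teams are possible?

2640

All 7-subsets: C(14,7) = 3432. Those containing both fixed elements: C(12,5) = 792.
3432 − 792 = 2640.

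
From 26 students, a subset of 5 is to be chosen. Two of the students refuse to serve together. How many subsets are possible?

All 5-subsets: C(26,5) = 65780. Those containing both fixed elements: C(24,3) = 2024.
65780 − 2024 = 63756.

63756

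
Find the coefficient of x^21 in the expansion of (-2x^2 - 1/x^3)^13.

-53248

General term: C(13,j)·(-2x^2)^j·(-1/x^3)^(13-j), with x-exponent 2j − 3(13−j) = 5j − 39.
Set 5j − 39 = 21: j = 12.
C(13,12) = 13; (-2)^12 = 4096; (-1)^1 = -1.
Coefficient = 13 · 4096 · (-1) = -53248.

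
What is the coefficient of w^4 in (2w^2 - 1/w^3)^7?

672

General term: C(7,j)·(2w^2)^j·(-1/w^3)^(7-j), with w-exponent 2j − 3(7−j) = 5j − 21.
Set 5j − 21 = 4: j = 5.
C(7,5) = 21; 2^5 = 32; (-1)^2 = 1.
Coefficient = 21 · 32 · 1 = 672.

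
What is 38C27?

1203322288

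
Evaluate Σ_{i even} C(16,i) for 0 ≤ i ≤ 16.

32768

Even-i terms of row 16 sum to 2^15 = 32768.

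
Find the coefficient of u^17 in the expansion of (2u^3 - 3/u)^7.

General term: C(7,j)·(2u^3)^j·(-3/u)^(7-j), with u-exponent 3j − 1(7−j) = 4j − 7.
Set 4j − 7 = 17: j = 6.
C(7,6) = 7; 2^6 = 64; (-3)^1 = -3.
Coefficient = 7 · 64 · (-3) = -1344.

-1344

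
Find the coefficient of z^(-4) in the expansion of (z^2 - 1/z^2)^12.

General term: C(12,j)·(z^2)^j·(-1/z^2)^(12-j), with z-exponent 2j − 2(12−j) = 4j − 24.
Set 4j − 24 = -4: j = 5.
C(12,5) = 792; 1^5 = 1; (-1)^7 = -1.
Coefficient = 792 · 1 · (-1) = -792.

-792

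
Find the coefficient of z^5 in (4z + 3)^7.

193536

The general term is C(7,j)·(4z)^j·(3)^(7-j); the z^5 term has j = 5.
C(7,5) = 21.
Coefficient = C(7,5) · 4^5 · 3^2 = 21 · 1024 · 9 = 193536.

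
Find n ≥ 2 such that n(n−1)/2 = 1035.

46

n(n−1)/2 = 1035 ⇒ n(n−1) = 2070. Since 46·45 = 2070, n = 46.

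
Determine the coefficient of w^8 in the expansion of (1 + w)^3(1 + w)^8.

(1 + w)^3(1 + w)^8 = (1 + w)^11, so the coefficient of w^8 is C(11,8)·1^8 = 165·1 = 165.

165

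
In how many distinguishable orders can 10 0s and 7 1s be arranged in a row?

19448

Choose positions for the 0s: C(17,10) = 19448.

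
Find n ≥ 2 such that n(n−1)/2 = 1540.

56

n(n−1)/2 = 1540 ⇒ n(n−1) = 3080. Since 56·55 = 3080, n = 56.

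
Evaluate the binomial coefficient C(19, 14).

11628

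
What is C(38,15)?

C(38,15) = (38·37·36·35·34·33·32·31·30·29·28·27·26·25·24) / 15! = 20231404874494894080000 / 1307674368000 = 15471286560.

15471286560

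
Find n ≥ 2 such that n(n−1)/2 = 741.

n(n−1)/2 = 741 ⇒ n(n−1) = 1482. Since 39·38 = 1482, n = 39.

39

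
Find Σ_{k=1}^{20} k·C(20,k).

10485760

Since k·C(20,k) = 20·C(19,k−1), the sum is 20·2^19 = 20·524288 = 10485760.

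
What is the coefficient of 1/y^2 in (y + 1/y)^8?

56

General term: C(8,j)·(y)^j·(1/y)^(8-j), with y-exponent 1j − 1(8−j) = 2j − 8.
Set 2j − 8 = -2: j = 3.
C(8,3) = 56; 1^3 = 1; 1^5 = 1.
Coefficient = 56 · 1 · 1 = 56.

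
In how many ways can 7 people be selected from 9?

36

This is C(9,7) = 36.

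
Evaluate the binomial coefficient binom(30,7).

2035800

C(30,7) = (30·29·28·27·26·25·24) / 7! = 10260432000 / 5040 = 2035800.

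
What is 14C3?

C(14,3) = (14·13·12) / 3! = 2184 / 6 = 364.

364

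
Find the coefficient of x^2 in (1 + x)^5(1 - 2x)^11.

Coefficient of x^2 = Σ_{j} C(5,j)·1^j·C(11,2-j)·(-2)^(2-j) for j from 0 to 2.
= 220 + (-110) + 10 = 120.

120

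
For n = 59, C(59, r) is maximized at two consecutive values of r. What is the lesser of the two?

29

For odd n = 59, C(59,r) peaks at r = (n−1)/2 and (n+1)/2; the lesser is 29.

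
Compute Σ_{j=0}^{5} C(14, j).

3473

1 + 14 + 91 + 364 + 1001 + 2002 = 3473.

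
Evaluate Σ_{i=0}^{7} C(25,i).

726206

1 + 25 + 300 + 2300 + 12650 + 53130 + 177100 + 480700 = 726206.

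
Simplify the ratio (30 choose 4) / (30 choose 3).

C(n,k+1)/C(n,k) = (n−k)/(k+1) = (30−3)/(3+1) = 27/4.

27/4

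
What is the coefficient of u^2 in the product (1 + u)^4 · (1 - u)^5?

Coefficient of u^2 = Σ_{j} C(4,j)·1^j·C(5,2-j)·(-1)^(2-j) for j from 0 to 2.
= 10 + (-20) + 6 = -4.

-4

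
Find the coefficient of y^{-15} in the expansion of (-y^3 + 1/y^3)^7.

-7

General term: C(7,j)·(-y^3)^j·(1/y^3)^(7-j), with y-exponent 3j − 3(7−j) = 6j − 21.
Set 6j − 21 = -15: j = 1.
C(7,1) = 7; (-1)^1 = -1; 1^6 = 1.
Coefficient = 7 · (-1) · 1 = -7.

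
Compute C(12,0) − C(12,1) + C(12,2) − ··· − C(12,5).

-462

The partial alternating sum Σ_{k=0}^{5} (−1)^k C(12,k) = (−1)^5 C(11,5) = -462.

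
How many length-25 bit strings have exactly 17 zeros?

1081575

Choose the 17 positions: C(25,17) = 1081575.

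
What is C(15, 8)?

6435

C(15,8) = C(15,7) by symmetry.
C(15,7) = (15·14·13·12·11·10·9) / 7! = 32432400 / 5040 = 6435.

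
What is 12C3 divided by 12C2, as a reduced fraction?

10/3

C(n,k+1)/C(n,k) = (n−k)/(k+1) = (12−2)/(2+1) = 10/3.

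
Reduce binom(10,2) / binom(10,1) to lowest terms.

C(n,k+1)/C(n,k) = (n−k)/(k+1) = (10−1)/(1+1) = 9/2.

9/2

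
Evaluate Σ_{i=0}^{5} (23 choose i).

44552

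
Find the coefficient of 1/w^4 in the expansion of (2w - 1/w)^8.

General term: C(8,j)·(2w)^j·(-1/w)^(8-j), with w-exponent 1j − 1(8−j) = 2j − 8.
Set 2j − 8 = -4: j = 2.
C(8,2) = 28; 2^2 = 4; (-1)^6 = 1.
Coefficient = 28 · 4 · 1 = 112.

112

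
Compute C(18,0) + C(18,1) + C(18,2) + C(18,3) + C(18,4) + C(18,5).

1 + 18 + 153 + 816 + 3060 + 8568 = 12616.

12616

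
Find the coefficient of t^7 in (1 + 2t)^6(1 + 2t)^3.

4608

(1 + 2t)^6(1 + 2t)^3 = (1 + 2t)^9, so the coefficient of t^7 is C(9,7)·2^7 = 36·128 = 4608.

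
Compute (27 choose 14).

20058300

C(27,14) = C(27,13) by symmetry.
C(27,13) = (27·26·25·24·23·22·21·20·19·18·17·16·15) / 13! = 124903451312640000 / 6227020800 = 20058300.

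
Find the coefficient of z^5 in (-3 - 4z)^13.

-8646663168

The general term is C(13,j)·(-3)^j·(-4z)^(13-j); the z^5 term has j = 8.
C(13,8) = 1287.
Coefficient = C(13,8) · (-3)^8 · (-4)^5 = 1287 · 6561 · (-1024) = -8646663168.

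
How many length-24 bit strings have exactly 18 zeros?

Choose the 18 positions: C(24,18) = 134596.

134596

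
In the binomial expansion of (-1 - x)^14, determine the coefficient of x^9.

The general term is C(14,j)·(-1)^j·(-x)^(14-j); the x^9 term has j = 5.
C(14,5) = 2002.
Coefficient = C(14,5) · (-1)^5 · (-1)^9 = 2002 · (-1) · (-1) = 2002.

2002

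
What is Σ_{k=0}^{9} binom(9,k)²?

48620

Σ C(9,k)² is the coefficient of x^9 in (1+x)^9(1+x)^9 = (1+x)^18, i.e. C(18,9) = 48620.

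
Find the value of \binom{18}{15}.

816

C(18,15) = C(18,3) by symmetry.
C(18,3) = (18·17·16) / 3! = 4896 / 6 = 816.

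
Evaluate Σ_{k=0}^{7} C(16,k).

26333

1 + 16 + 120 + 560 + 1820 + 4368 + 8008 + 11440 = 26333.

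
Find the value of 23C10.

1144066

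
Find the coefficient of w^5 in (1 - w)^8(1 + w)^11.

76

Coefficient of w^5 = Σ_{j} C(8,j)·(-1)^j·C(11,5-j)·1^(5-j) for j from 0 to 5.
= 462 + (-2640) + 4620 + (-3080) + 770 + (-56) = 76.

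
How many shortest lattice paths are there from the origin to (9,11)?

167960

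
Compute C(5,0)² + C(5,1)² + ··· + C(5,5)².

252

Σ C(5,k)² is the coefficient of x^5 in (1+x)^5(1+x)^5 = (1+x)^10, i.e. C(10,5) = 252.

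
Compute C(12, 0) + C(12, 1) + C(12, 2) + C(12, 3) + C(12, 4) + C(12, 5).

1586

1 + 12 + 66 + 220 + 495 + 792 = 1586.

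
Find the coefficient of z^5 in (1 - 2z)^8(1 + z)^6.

214

Coefficient of z^5 = Σ_{j} C(8,j)·(-2)^j·C(6,5-j)·1^(5-j) for j from 0 to 5.
= 6 + (-240) + 2240 + (-6720) + 6720 + (-1792) = 214.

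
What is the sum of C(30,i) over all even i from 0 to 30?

536870912

Even-i terms of row 30 sum to 2^29 = 536870912.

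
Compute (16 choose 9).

11440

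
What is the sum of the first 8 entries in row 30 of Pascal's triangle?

2804012

1 + 30 + 435 + 4060 + 27405 + 142506 + 593775 + 2035800 = 2804012.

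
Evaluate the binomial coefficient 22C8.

319770

C(22,8) = (22·21·20·19·18·17·16·15) / 8! = 12893126400 / 40320 = 319770.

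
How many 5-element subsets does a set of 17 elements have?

6188

C(17,5) = (17·16·15·14·13) / 5! = 742560 / 120 = 6188.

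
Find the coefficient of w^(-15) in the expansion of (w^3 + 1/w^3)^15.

3003

General term: C(15,j)·(w^3)^j·(1/w^3)^(15-j), with w-exponent 3j − 3(15−j) = 6j − 45.
Set 6j − 45 = -15: j = 5.
C(15,5) = 3003; 1^5 = 1; 1^10 = 1.
Coefficient = 3003 · 1 · 1 = 3003.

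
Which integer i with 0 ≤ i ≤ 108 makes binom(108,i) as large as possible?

54

C(108,i) is maximized at i = 108/2 = 54.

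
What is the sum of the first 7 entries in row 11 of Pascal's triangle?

1 + 11 + 55 + 165 + 330 + 462 + 462 = 1486.

1486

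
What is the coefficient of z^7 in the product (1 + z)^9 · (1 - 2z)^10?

Coefficient of z^7 = Σ_{j} C(9,j)·1^j·C(10,7-j)·(-2)^(7-j) for j from 0 to 7.
= (-15360) + 120960 + (-290304) + 282240 + (-120960) + 22680 + (-1680) + 36 = -2388.

-2388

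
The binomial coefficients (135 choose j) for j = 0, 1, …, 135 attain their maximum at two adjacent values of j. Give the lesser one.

For odd n = 135, C(135,j) peaks at j = (n−1)/2 and (n+1)/2; the lesser is 67.

67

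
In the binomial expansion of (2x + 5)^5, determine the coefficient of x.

The general term is C(5,j)·(2x)^j·(5)^(5-j); the x^1 term has j = 1.
C(5,1) = 5.
Coefficient = C(5,1) · 2^1 · 5^4 = 5 · 2 · 625 = 6250.

6250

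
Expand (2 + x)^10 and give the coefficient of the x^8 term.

180

The general term is C(10,j)·(2)^j·(x)^(10-j); the x^8 term has j = 2.
C(10,2) = 45.
Coefficient = C(10,2) · 2^2 = 45 · 4 = 180.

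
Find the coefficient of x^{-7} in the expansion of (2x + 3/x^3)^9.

General term: C(9,j)·(2x)^j·(3/x^3)^(9-j), with x-exponent 1j − 3(9−j) = 4j − 27.
Set 4j − 27 = -7: j = 5.
C(9,5) = 126; 2^5 = 32; 3^4 = 81.
Coefficient = 126 · 32 · 81 = 326592.

326592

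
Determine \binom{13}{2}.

C(13,2) = (13·12) / 2! = 156 / 2 = 78.

78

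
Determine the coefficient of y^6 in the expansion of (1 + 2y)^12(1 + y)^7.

Coefficient of y^6 = Σ_{j} C(12,j)·2^j·C(7,6-j)·1^(6-j) for j from 0 to 6.
= 7 + 504 + 9240 + 61600 + 166320 + 177408 + 59136 = 474215.

474215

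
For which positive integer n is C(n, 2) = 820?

41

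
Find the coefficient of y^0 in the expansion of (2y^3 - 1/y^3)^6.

General term: C(6,j)·(2y^3)^j·(-1/y^3)^(6-j), with y-exponent 3j − 3(6−j) = 6j − 18.
Set 6j − 18 = 0: j = 3.
C(6,3) = 20; 2^3 = 8; (-1)^3 = -1.
Coefficient = 20 · 8 · (-1) = -160.

-160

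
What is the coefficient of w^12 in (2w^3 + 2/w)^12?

General term: C(12,j)·(2w^3)^j·(2/w)^(12-j), with w-exponent 3j − 1(12−j) = 4j − 12.
Set 4j − 12 = 12: j = 6.
C(12,6) = 924; 2^6 = 64; 2^6 = 64.
Coefficient = 924 · 64 · 64 = 3784704.

3784704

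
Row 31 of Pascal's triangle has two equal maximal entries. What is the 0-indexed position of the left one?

For odd n = 31, C(31,m) peaks at m = (n−1)/2 and (n+1)/2; the lesser is 15.

15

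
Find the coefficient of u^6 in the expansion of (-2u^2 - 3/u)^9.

General term: C(9,j)·(-2u^2)^j·(-3/u)^(9-j), with u-exponent 2j − 1(9−j) = 3j − 9.
Set 3j − 9 = 6: j = 5.
C(9,5) = 126; (-2)^5 = -32; (-3)^4 = 81.
Coefficient = 126 · (-32) · 81 = -326592.

-326592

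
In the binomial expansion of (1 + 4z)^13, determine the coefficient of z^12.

218103808

The general term is C(13,j)·(1)^j·(4z)^(13-j); the z^12 term has j = 1.
C(13,1) = 13.
Coefficient = C(13,1) · 4^12 = 13 · 16777216 = 218103808.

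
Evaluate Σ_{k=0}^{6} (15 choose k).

9949

1 + 15 + 105 + 455 + 1365 + 3003 + 5005 = 9949.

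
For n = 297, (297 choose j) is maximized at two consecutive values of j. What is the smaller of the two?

For odd n = 297, C(297,j) peaks at j = (n−1)/2 and (n+1)/2; the smaller is 148.

148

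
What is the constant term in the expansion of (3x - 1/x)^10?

General term: C(10,j)·(3x)^j·(-1/x)^(10-j), with x-exponent 1j − 1(10−j) = 2j − 10.
Set 2j − 10 = 0: j = 5.
C(10,5) = 252; 3^5 = 243; (-1)^5 = -1.
Coefficient = 252 · 243 · (-1) = -61236.

-61236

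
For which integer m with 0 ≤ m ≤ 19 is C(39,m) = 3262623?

6

C(39,m) increases on 0 ≤ m ≤ 19. C(39,5) = 575757 and C(39,6) = 3262623, so m = 6.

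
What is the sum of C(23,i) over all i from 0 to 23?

8388608

Setting x = 1 in (1+x)^23 gives Σ C(23,i) = 2^23 = 8388608.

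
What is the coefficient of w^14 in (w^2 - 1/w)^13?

715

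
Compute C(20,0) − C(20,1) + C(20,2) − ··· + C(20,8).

75582

The partial alternating sum Σ_{k=0}^{8} (−1)^k C(20,k) = (−1)^8 C(19,8) = 75582.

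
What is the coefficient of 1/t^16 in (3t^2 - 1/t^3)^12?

40095

General term: C(12,j)·(3t^2)^j·(-1/t^3)^(12-j), with t-exponent 2j − 3(12−j) = 5j − 36.
Set 5j − 36 = -16: j = 4.
C(12,4) = 495; 3^4 = 81; (-1)^8 = 1.
Coefficient = 495 · 81 · 1 = 40095.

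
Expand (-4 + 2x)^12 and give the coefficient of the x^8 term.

32440320

The general term is C(12,j)·(-4)^j·(2x)^(12-j); the x^8 term has j = 4.
C(12,4) = 495.
Coefficient = C(12,4) · (-4)^4 · 2^8 = 495 · 256 · 256 = 32440320.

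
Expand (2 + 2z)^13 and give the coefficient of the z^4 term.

The general term is C(13,j)·(2)^j·(2z)^(13-j); the z^4 term has j = 9.
C(13,9) = 715.
Coefficient = C(13,9) · 2^9 · 2^4 = 715 · 512 · 16 = 5857280.

5857280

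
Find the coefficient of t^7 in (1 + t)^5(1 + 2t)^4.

344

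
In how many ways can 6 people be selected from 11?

462

This is C(11,6) = 462.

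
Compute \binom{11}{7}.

330

C(11,7) = C(11,4) by symmetry.
C(11,4) = (11·10·9·8) / 4! = 7920 / 24 = 330.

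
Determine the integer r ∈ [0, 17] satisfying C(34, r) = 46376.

C(34,r) increases on 0 ≤ r ≤ 17. C(34,3) = 5984 and C(34,4) = 46376, so r = 4.

4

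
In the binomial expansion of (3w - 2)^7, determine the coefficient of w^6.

-10206

The general term is C(7,j)·(3w)^j·(-2)^(7-j); the w^6 term has j = 6.
C(7,6) = 7.
Coefficient = C(7,6) · 3^6 · (-2)^1 = 7 · 729 · (-2) = -10206.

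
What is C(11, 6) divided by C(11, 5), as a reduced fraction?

1

C(n,k+1)/C(n,k) = (n−k)/(k+1) = (11−5)/(5+1) = 6/6 = 1.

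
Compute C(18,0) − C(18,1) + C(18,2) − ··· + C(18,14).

680

The partial alternating sum Σ_{k=0}^{14} (−1)^k C(18,k) = (−1)^14 C(17,14) = 680.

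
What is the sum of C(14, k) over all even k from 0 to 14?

8192

Half of (1+1)^14 + (1−1)^14 gives the even-index sum: 2^13 = 8192.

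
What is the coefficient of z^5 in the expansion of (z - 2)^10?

-8064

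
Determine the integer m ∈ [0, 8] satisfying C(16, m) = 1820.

4

C(16,m) increases on 0 ≤ m ≤ 8. C(16,3) = 560 and C(16,4) = 1820, so m = 4.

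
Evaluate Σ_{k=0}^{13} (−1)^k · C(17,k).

The partial alternating sum Σ_{k=0}^{13} (−1)^k C(17,k) = (−1)^13 C(16,13) = -560.

-560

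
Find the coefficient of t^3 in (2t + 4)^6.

The general term is C(6,j)·(2t)^j·(4)^(6-j); the t^3 term has j = 3.
C(6,3) = 20.
Coefficient = C(6,3) · 2^3 · 4^3 = 20 · 8 · 64 = 10240.

10240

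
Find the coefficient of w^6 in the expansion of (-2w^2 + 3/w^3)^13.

General term: C(13,j)·(-2w^2)^j·(3/w^3)^(13-j), with w-exponent 2j − 3(13−j) = 5j − 39.
Set 5j − 39 = 6: j = 9.
C(13,9) = 715; (-2)^9 = -512; 3^4 = 81.
Coefficient = 715 · (-512) · 81 = -29652480.

-29652480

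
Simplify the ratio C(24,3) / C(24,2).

22/3

C(n,k+1)/C(n,k) = (n−k)/(k+1) = (24−2)/(2+1) = 22/3.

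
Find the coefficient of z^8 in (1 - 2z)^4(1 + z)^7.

48

Coefficient of z^8 = Σ_{j} C(4,j)·(-2)^j·C(7,8-j)·1^(8-j) for j from 1 to 4.
= (-8) + 168 + (-672) + 560 = 48.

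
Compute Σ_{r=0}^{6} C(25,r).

245506

1 + 25 + 300 + 2300 + 12650 + 53130 + 177100 = 245506.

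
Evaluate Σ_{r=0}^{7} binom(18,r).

63004

1 + 18 + 153 + 816 + 3060 + 8568 + 18564 + 31824 = 63004.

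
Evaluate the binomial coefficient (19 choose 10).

C(19,10) = C(19,9) by symmetry.
C(19,9) = (19·18·17·16·15·14·13·12·11) / 9! = 33522128640 / 362880 = 92378.

92378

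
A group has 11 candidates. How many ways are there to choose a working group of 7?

This is C(11,7) = 330.

330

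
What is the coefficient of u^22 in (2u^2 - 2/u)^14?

1490944

General term: C(14,j)·(2u^2)^j·(-2/u)^(14-j), with u-exponent 2j − 1(14−j) = 3j − 14.
Set 3j − 14 = 22: j = 12.
C(14,12) = 91; 2^12 = 4096; (-2)^2 = 4.
Coefficient = 91 · 4096 · 4 = 1490944.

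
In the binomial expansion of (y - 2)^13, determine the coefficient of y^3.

292864

The general term is C(13,j)·(y)^j·(-2)^(13-j); the y^3 term has j = 3.
C(13,3) = 286.
Coefficient = C(13,3) · (-2)^10 = 286 · 1024 = 292864.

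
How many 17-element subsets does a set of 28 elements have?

21474180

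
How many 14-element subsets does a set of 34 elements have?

1391975640

C(34,14) = (34·33·32·31·30·29·28·27·26·25·24·23·22·21) / 14! = 121350057687226368000 / 87178291200 = 1391975640.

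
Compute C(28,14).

40116600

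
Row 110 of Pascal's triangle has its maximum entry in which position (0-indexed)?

55

C(110,r) is maximized at r = 110/2 = 55.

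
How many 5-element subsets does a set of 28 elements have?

98280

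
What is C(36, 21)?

5567902560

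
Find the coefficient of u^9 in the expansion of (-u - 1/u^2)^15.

-105

General term: C(15,j)·(-u)^j·(-1/u^2)^(15-j), with u-exponent 1j − 2(15−j) = 3j − 30.
Set 3j − 30 = 9: j = 13.
C(15,13) = 105; (-1)^13 = -1; (-1)^2 = 1.
Coefficient = 105 · (-1) · 1 = -105.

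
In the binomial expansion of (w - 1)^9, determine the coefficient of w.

The general term is C(9,j)·(w)^j·(-1)^(9-j); the w^1 term has j = 1.
C(9,1) = 9.
Coefficient = C(9,1) = 9.

9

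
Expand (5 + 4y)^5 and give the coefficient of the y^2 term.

20000

The general term is C(5,j)·(5)^j·(4y)^(5-j); the y^2 term has j = 3.
C(5,3) = 10.
Coefficient = C(5,3) · 5^3 · 4^2 = 10 · 125 · 16 = 20000.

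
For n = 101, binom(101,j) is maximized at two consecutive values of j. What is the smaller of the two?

50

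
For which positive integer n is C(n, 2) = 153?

n(n−1)/2 = 153 ⇒ n(n−1) = 306. Since 18·17 = 306, n = 18.

18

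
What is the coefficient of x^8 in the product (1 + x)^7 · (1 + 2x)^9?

Coefficient of x^8 = Σ_{j} C(7,j)·1^j·C(9,8-j)·2^(8-j) for j from 0 to 7.
= 2304 + 32256 + 112896 + 141120 + 70560 + 14112 + 1008 + 18 = 374274.

374274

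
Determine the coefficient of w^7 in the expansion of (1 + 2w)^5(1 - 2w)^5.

Coefficient of w^7 = Σ_{j} C(5,j)·2^j·C(5,7-j)·(-2)^(7-j) for j from 2 to 5.
= (-1280) + 6400 + (-6400) + 1280 = 0.

0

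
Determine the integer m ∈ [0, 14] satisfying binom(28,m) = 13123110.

10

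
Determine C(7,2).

21

C(7,2) = (7·6) / 2! = 42 / 2 = 21.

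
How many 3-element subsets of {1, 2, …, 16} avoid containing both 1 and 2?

All 3-subsets: C(16,3) = 560. Those containing both fixed elements: C(14,1) = 14.
560 − 14 = 546.

546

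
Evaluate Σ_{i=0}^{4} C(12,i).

794

1 + 12 + 66 + 220 + 495 = 794.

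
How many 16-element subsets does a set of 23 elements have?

245157

C(23,16) = C(23,7) by symmetry.
C(23,7) = (23·22·21·20·19·18·17) / 7! = 1235591280 / 5040 = 245157.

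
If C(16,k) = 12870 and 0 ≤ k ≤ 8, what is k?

C(16,k) increases on 0 ≤ k ≤ 8. C(16,7) = 11440 and C(16,8) = 12870, so k = 8.

8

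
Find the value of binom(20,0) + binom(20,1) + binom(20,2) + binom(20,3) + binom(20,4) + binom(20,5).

1 + 20 + 190 + 1140 + 4845 + 15504 = 21700.

21700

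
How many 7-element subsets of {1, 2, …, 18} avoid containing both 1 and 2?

27456

All 7-subsets: C(18,7) = 31824. Those containing both fixed elements: C(16,5) = 4368.
31824 − 4368 = 27456.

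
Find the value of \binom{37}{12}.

1852482996

C(37,12) = (37·36·35·34·33·32·31·30·29·28·27·26) / 12! = 887342319056793600 / 479001600 = 1852482996.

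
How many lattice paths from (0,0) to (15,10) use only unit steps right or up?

3268760

Each path is a sequence of 25 steps with 15 rights: C(25,15) = 3268760.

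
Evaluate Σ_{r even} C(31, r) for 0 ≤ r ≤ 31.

Half of (1+1)^31 + (1−1)^31 gives the even-index sum: 2^30 = 1073741824.

1073741824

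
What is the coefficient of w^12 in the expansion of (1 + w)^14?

The general term is C(14,j)·(1)^j·(w)^(14-j); the w^12 term has j = 2.
C(14,2) = 91.
Coefficient = C(14,2) = 91.

91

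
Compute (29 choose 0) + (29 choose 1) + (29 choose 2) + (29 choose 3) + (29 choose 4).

27841

1 + 29 + 406 + 3654 + 23751 = 27841.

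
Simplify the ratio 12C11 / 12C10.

C(n,k+1)/C(n,k) = (n−k)/(k+1) = (12−10)/(10+1) = 2/11.

2/11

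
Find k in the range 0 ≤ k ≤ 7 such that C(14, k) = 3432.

7

C(14,k) increases on 0 ≤ k ≤ 7. C(14,6) = 3003 and C(14,7) = 3432, so k = 7.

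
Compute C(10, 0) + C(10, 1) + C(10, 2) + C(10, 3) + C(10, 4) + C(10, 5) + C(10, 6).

848

1 + 10 + 45 + 120 + 210 + 252 + 210 = 848.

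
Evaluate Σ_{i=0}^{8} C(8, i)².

12870

By Vandermonde's identity, Σ C(8,i)² = C(16,8) = 12870.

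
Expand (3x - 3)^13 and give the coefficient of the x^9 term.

The general term is C(13,j)·(3x)^j·(-3)^(13-j); the x^9 term has j = 9.
C(13,9) = 715.
Coefficient = C(13,9) · 3^9 · (-3)^4 = 715 · 19683 · 81 = 1139940945.

1139940945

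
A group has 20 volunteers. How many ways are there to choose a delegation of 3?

1140

This is C(20,3) = 1140.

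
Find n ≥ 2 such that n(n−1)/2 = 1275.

n(n−1)/2 = 1275 ⇒ n(n−1) = 2550. Since 51·50 = 2550, n = 51.

51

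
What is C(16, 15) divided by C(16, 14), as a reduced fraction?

C(n,k+1)/C(n,k) = (n−k)/(k+1) = (16−14)/(14+1) = 2/15.

2/15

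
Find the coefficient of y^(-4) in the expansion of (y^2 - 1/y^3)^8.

General term: C(8,j)·(y^2)^j·(-1/y^3)^(8-j), with y-exponent 2j − 3(8−j) = 5j − 24.
Set 5j − 24 = -4: j = 4.
C(8,4) = 70; 1^4 = 1; (-1)^4 = 1.
Coefficient = 70 · 1 · 1 = 70.

70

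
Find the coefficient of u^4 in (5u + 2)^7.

175000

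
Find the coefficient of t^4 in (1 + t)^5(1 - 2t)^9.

Coefficient of t^4 = Σ_{j} C(5,j)·1^j·C(9,4-j)·(-2)^(4-j) for j from 0 to 4.
= 2016 + (-3360) + 1440 + (-180) + 5 = -79.

-79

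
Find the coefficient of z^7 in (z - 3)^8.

-24

The general term is C(8,j)·(z)^j·(-3)^(8-j); the z^7 term has j = 7.
C(8,7) = 8.
Coefficient = C(8,7) · (-3)^1 = 8 · (-3) = -24.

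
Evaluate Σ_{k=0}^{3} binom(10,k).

1 + 10 + 45 + 120 = 176.

176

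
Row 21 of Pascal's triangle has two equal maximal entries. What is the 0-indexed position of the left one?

10

For odd n = 21, C(21,r) peaks at r = (n−1)/2 and (n+1)/2; the lesser is 10.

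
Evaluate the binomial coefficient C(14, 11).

364

C(14,11) = C(14,3) by symmetry.
C(14,3) = (14·13·12) / 3! = 2184 / 6 = 364.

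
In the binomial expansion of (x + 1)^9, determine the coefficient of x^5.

The general term is C(9,j)·(x)^j·(1)^(9-j); the x^5 term has j = 5.
C(9,5) = 126.
Coefficient = C(9,5) = 126.

126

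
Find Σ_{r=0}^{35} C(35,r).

34359738368

Setting x = 1 in (1+x)^35 gives Σ C(35,r) = 2^35 = 34359738368.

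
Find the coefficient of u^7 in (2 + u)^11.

The general term is C(11,j)·(2)^j·(u)^(11-j); the u^7 term has j = 4.
C(11,4) = 330.
Coefficient = C(11,4) · 2^4 = 330 · 16 = 5280.

5280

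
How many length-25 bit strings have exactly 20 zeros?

53130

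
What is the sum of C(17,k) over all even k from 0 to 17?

Half of (1+1)^17 + (1−1)^17 gives the even-index sum: 2^16 = 65536.

65536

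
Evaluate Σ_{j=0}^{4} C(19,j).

1 + 19 + 171 + 969 + 3876 = 5036.

5036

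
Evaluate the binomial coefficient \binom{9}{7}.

36

C(9,7) = C(9,2) by symmetry.
C(9,2) = (9·8) / 2! = 72 / 2 = 36.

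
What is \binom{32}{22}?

64512240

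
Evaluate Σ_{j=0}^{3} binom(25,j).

2626

1 + 25 + 300 + 2300 = 2626.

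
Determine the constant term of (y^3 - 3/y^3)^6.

General term: C(6,j)·(y^3)^j·(-3/y^3)^(6-j), with y-exponent 3j − 3(6−j) = 6j − 18.
Set 6j − 18 = 0: j = 3.
C(6,3) = 20; 1^3 = 1; (-3)^3 = -27.
Coefficient = 20 · 1 · (-27) = -540.

-540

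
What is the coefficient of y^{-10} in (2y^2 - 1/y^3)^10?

3360

General term: C(10,j)·(2y^2)^j·(-1/y^3)^(10-j), with y-exponent 2j − 3(10−j) = 5j − 30.
Set 5j − 30 = -10: j = 4.
C(10,4) = 210; 2^4 = 16; (-1)^6 = 1.
Coefficient = 210 · 16 · 1 = 3360.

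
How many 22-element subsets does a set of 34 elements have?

548354040

C(34,22) = C(34,12) by symmetry.
C(34,12) = (34·33·32·31·30·29·28·27·26·25·24·23) / 12! = 262662462526464000 / 479001600 = 548354040.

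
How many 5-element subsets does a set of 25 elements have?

C(25,5) = (25·24·23·22·21) / 5! = 6375600 / 120 = 53130.

53130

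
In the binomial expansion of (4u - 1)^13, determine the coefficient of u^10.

-299892736

The general term is C(13,j)·(4u)^j·(-1)^(13-j); the u^10 term has j = 10.
C(13,10) = 286.
Coefficient = C(13,10) · 4^10 · (-1)^3 = 286 · 1048576 · (-1) = -299892736.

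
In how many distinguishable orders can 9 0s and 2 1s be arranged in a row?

55

Choose positions for the 0s: C(11,9) = 55.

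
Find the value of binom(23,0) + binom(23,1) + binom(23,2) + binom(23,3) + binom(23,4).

1 + 23 + 253 + 1771 + 8855 = 10903.

10903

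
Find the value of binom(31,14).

C(31,14) = (31·30·29·28·27·26·25·24·23·22·21·20·19·18) / 14! = 23118159385601280000 / 87178291200 = 265182525.

265182525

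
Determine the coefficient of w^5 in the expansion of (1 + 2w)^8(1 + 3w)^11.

Coefficient of w^5 = Σ_{j} C(8,j)·2^j·C(11,5-j)·3^(5-j) for j from 0 to 5.
= 112266 + 427680 + 498960 + 221760 + 36960 + 1792 = 1299418.

1299418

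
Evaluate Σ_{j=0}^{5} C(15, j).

1 + 15 + 105 + 455 + 1365 + 3003 = 4944.

4944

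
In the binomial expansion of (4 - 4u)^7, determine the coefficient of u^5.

-344064

The general term is C(7,j)·(4)^j·(-4u)^(7-j); the u^5 term has j = 2.
C(7,2) = 21.
Coefficient = C(7,2) · 4^2 · (-4)^5 = 21 · 16 · (-1024) = -344064.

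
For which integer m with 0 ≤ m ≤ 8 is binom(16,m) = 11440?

7

C(16,m) increases on 0 ≤ m ≤ 8. C(16,6) = 8008 and C(16,7) = 11440, so m = 7.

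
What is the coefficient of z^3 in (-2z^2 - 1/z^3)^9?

-5376

General term: C(9,j)·(-2z^2)^j·(-1/z^3)^(9-j), with z-exponent 2j − 3(9−j) = 5j − 27.
Set 5j − 27 = 3: j = 6.
C(9,6) = 84; (-2)^6 = 64; (-1)^3 = -1.
Coefficient = 84 · 64 · (-1) = -5376.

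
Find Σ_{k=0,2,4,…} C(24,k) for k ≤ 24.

8388608

Even-k terms of row 24 sum to 2^23 = 8388608.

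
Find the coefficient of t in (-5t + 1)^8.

The general term is C(8,j)·(-5t)^j·(1)^(8-j); the t^1 term has j = 1.
C(8,1) = 8.
Coefficient = C(8,1) · (-5)^1 = 8 · (-5) = -40.

-40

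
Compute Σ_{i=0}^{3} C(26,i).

1 + 26 + 325 + 2600 = 2952.

2952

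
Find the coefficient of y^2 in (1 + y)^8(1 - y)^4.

Coefficient of y^2 = Σ_{j} C(8,j)·1^j·C(4,2-j)·(-1)^(2-j) for j from 0 to 2.
= 6 + (-32) + 28 = 2.

2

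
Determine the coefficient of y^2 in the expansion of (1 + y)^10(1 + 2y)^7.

269

Coefficient of y^2 = Σ_{j} C(10,j)·1^j·C(7,2-j)·2^(2-j) for j from 0 to 2.
= 84 + 140 + 45 = 269.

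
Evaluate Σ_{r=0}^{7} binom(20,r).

137980

1 + 20 + 190 + 1140 + 4845 + 15504 + 38760 + 77520 = 137980.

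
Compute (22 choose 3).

1540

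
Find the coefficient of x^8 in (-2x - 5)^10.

The general term is C(10,j)·(-2x)^j·(-5)^(10-j); the x^8 term has j = 8.
C(10,8) = 45.
Coefficient = C(10,8) · (-2)^8 · (-5)^2 = 45 · 256 · 25 = 288000.

288000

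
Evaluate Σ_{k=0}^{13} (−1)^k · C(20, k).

-27132

The partial alternating sum Σ_{k=0}^{13} (−1)^k C(20,k) = (−1)^13 C(19,13) = -27132.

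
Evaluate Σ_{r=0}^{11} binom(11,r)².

705432

By Vandermonde's identity, Σ C(11,r)² = C(22,11) = 705432.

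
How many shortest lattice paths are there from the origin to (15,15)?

155117520

Each path is a sequence of 30 steps with 15 rights: C(30,15) = 155117520.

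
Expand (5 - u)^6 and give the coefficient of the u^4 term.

375

The general term is C(6,j)·(5)^j·(-u)^(6-j); the u^4 term has j = 2.
C(6,2) = 15.
Coefficient = C(6,2) · 5^2 = 15 · 25 = 375.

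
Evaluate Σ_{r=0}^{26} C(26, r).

The entries of row 26 sum to 2^26 = 67108864.

67108864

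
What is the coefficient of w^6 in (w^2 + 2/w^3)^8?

112

General term: C(8,j)·(w^2)^j·(2/w^3)^(8-j), with w-exponent 2j − 3(8−j) = 5j − 24.
Set 5j − 24 = 6: j = 6.
C(8,6) = 28; 1^6 = 1; 2^2 = 4.
Coefficient = 28 · 1 · 4 = 112.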